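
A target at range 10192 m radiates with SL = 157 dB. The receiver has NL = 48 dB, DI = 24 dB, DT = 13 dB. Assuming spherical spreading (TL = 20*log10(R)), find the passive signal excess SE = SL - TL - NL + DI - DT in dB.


Step 1: TL = 20*log10(10192) = 80.17 dB
Step 2: SE = 157 - 80.17 - 48 + 24 - 13 = 39.83

39.83 dB


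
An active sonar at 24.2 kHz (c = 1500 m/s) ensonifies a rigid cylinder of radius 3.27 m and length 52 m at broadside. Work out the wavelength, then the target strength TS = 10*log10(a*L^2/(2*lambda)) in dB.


Step 1: lambda = c/f = 1500/24200 = 0.06198 m
Step 2: TS = 10*log10(a*L^2/(2*lambda)) = 10*log10(3.27*52^2/(2*0.06198)) = 48.53

48.53 dB


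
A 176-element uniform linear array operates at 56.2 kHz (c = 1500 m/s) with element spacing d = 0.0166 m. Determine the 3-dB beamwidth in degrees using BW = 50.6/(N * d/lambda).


Step 1: lambda = 1500/56200 = 0.02669 m
Step 2: d/lambda = 0.0166/0.02669 = 0.622
Step 3: BW = 50.6/(N * d/lambda) = 50.6/(176 * 0.622) = 0.46

0.46 deg


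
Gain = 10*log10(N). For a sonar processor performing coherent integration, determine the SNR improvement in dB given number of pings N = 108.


20.33 dB


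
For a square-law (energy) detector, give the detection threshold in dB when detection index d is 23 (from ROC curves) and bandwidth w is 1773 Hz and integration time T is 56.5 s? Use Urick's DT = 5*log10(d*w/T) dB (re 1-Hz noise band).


DT = 5*log10(d*w/T) = 5*log10(23 * 1773 / 56.5) = 5*log10(721.75) = 14.29

14.29 dB


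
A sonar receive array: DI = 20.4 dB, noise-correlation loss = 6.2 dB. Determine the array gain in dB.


14.2 dB


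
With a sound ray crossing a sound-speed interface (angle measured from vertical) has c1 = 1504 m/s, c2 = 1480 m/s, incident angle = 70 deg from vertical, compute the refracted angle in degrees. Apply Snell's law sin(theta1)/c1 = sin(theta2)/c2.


67.62 deg


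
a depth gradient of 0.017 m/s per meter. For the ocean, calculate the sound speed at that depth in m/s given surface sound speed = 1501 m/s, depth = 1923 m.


1533.691 m/s


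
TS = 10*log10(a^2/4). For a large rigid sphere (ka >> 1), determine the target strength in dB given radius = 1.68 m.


TS = 10*log10(1.68^2 / 4) = 10*log10(0.7056) = -1.51

-1.51 dB


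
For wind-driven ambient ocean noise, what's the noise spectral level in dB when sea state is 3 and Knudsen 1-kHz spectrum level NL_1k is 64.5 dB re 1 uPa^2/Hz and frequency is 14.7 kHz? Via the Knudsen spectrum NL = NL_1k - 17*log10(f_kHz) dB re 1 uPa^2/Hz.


NL = NL_1k - 17*log10(f_kHz) = 64.5 - 17*log10(14.7) = 64.5 - (19.84) = 44.66

44.66 dB


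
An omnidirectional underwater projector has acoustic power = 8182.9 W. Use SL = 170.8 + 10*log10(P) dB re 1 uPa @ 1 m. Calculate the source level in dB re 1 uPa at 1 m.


SL = 170.8 + 10*log10(8182.9) = 170.8 + 39.13 = 209.93

209.93 dB


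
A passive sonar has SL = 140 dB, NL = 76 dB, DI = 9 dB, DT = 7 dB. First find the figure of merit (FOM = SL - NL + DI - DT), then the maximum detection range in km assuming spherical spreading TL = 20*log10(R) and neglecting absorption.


Step 1: FOM = SL - NL + DI - DT = 140 - 76 + 9 - 7 = 66 dB
Step 2: at max range FOM = TL = 20*log10(R), so R = 10^(66/20) = 1995.26 m = 2.0 km

2.0 km


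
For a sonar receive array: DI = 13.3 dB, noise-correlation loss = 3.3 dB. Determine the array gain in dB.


AG = DI - L_corr = 13.3 - 3.3 = 10.0

10.0 dB


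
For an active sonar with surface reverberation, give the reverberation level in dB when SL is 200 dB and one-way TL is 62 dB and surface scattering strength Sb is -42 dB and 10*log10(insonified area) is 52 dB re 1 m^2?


RL = SL - 2*TL + Sb + 10*log10(A) = 200 - 2*62 + (-42) + 52 = 86

86 dB


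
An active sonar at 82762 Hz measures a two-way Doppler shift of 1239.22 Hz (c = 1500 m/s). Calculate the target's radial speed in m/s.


From fd = 2*f*v/c, v = c*fd/(2*f) = 1500 * 1239.22 / (2*82762) = 11.23

11.23 m/s


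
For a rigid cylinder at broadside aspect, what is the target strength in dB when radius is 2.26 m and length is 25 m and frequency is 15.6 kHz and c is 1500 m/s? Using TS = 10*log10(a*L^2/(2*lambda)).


38.66 dB


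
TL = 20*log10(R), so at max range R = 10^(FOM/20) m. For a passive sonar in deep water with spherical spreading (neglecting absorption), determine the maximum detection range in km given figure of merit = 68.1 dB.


At max range FOM = TL, so 20*log10(R) = 68.1
R = 10^(68.1/20) = 2540.97 m = 2.54 km

2.54 km


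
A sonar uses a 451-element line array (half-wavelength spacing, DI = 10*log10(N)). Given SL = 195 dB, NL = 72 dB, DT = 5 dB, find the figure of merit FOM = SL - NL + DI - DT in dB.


144.54 dB


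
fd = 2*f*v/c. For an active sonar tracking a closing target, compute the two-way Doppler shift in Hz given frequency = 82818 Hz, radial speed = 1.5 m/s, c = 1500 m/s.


165.64 Hz


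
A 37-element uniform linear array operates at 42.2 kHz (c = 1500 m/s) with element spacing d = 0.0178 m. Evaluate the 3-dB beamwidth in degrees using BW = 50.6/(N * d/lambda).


Step 1: lambda = 1500/42200 = 0.03555 m
Step 2: d/lambda = 0.0178/0.03555 = 0.5007
Step 3: BW = 50.6/(N * d/lambda) = 50.6/(37 * 0.5007) = 2.73

2.73 deg


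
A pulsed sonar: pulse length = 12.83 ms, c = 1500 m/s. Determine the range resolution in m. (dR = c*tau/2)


dR = c*tau/2 = 1500 * 12.83e-3 / 2 = 9.6225

9.6225 m


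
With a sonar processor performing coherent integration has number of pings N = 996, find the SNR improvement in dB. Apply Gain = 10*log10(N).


29.98 dB


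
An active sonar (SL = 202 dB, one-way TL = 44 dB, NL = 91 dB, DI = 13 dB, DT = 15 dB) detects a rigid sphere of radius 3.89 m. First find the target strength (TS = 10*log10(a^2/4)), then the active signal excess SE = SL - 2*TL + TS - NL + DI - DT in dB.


Step 1: TS = 10*log10(3.89^2/4) = 5.78 dB
Step 2: SE = SL - 2*TL + TS - NL + DI - DT = 202 - 2*44 + (5.78) - 91 + 13 - 15 = 26.78

26.78 dB


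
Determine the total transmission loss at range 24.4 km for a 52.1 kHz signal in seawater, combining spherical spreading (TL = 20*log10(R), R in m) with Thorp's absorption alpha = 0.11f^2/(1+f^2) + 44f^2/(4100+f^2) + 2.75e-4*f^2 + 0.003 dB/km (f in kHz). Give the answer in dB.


536.37 dB


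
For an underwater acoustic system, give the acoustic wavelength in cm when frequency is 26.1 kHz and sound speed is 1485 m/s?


5.69 cm


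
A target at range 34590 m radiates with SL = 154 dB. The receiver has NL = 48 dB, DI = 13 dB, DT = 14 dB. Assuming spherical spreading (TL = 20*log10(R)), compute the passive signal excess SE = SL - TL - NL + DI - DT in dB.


Step 1: TL = 20*log10(34590) = 90.78 dB
Step 2: SE = 154 - 90.78 - 48 + 13 - 14 = 14.22

14.22 dB


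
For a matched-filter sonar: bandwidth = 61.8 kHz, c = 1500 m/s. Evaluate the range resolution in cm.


dR = c/(2*BW) = 1500 / (2 * 61.8e3) = 0.0121 m = 1.21 cm

1.21 cm


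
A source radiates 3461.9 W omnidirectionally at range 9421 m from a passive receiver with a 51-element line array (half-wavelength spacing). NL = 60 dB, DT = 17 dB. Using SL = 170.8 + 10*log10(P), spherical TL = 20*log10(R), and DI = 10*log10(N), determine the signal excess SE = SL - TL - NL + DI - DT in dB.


66.79 dB


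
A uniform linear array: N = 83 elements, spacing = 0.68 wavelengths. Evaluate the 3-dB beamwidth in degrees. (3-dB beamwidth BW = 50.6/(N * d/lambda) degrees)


BW = 50.6 / (83 * 0.68) = 50.6 / 56.44 = 0.9

0.9 deg


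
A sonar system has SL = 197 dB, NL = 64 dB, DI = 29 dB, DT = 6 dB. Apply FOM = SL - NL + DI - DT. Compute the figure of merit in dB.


FOM = SL - NL + DI - DT = 197 - 64 + 29 - 6 = 156

156 dB


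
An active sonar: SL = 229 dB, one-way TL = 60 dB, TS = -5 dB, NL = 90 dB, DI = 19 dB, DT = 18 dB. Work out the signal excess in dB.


SE = SL - 2*TL + TS - NL + DI - DT = 229 - 2*60 + (-5) - 90 + 19 - 18 = 15

15 dB


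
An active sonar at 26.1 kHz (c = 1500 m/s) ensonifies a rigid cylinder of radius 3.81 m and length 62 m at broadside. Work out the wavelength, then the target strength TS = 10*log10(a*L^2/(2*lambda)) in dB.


Step 1: lambda = c/f = 1500/26100 = 0.05747 m
Step 2: TS = 10*log10(a*L^2/(2*lambda)) = 10*log10(3.81*62^2/(2*0.05747)) = 51.05

51.05 dB


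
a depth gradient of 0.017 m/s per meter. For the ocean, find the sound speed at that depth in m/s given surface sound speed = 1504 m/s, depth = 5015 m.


c = 1504 + 0.017 * 5015 = 1589.255

1589.255 m/s


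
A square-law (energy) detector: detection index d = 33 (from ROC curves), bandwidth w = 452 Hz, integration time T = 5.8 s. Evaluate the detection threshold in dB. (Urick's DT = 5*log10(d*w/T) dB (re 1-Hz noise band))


DT = 5*log10(d*w/T) = 5*log10(33 * 452 / 5.8) = 5*log10(2571.72) = 17.05

17.05 dB


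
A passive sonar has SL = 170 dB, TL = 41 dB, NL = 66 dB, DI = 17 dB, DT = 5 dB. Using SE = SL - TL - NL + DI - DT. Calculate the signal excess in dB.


SE = SL - TL - NL + DI - DT = 170 - 41 - 66 + 17 - 5 = 75

75 dB


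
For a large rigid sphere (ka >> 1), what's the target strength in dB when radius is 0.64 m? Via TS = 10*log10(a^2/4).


-9.9 dB


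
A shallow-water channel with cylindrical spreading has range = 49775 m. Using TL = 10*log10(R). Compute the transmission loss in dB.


46.97 dB


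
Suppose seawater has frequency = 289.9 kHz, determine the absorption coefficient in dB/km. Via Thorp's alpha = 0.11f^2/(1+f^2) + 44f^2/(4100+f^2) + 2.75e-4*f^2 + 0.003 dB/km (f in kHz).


f^2 = 84042.01
alpha = 0.11*84042.01/(1+84042.01) + 44*84042.01/(4100+84042.01) + 2.75e-4*84042.01 + 0.003 = 65.178

65.178 dB/km


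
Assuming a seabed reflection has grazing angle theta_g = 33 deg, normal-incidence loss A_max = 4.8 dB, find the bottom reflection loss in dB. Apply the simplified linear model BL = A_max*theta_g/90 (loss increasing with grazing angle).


BL = A_max * theta_g / 90 = 4.8 * 33 / 90 = 1.76

1.76 dB


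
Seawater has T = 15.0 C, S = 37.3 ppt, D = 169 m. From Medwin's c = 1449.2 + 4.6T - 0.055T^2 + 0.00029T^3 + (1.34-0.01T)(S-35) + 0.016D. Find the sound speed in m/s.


1512.24 m/s


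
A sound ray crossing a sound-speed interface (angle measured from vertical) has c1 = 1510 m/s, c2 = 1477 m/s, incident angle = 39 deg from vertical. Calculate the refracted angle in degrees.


sin(theta2) = (c2/c1)*sin(theta1) = (1477/1510)*sin(39 deg) = 0.61557
theta2 = arcsin(0.61557) = 37.99

37.99 deg


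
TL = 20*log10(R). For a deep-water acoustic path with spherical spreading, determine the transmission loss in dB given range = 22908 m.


87.2 dB


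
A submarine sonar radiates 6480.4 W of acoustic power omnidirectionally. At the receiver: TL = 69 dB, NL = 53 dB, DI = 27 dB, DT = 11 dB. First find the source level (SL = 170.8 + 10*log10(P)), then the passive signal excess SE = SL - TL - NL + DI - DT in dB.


Step 1: SL = 170.8 + 10*log10(6480.4) = 208.92 dB
Step 2: SE = SL - TL - NL + DI - DT = 208.92 - 69 - 53 + 27 - 11 = 102.92

102.92 dB


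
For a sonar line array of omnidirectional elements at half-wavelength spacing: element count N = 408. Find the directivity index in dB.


DI = 10*log10(408) = 26.11

26.11 dB


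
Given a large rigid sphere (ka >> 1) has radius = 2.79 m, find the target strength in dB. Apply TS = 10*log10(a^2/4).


TS = 10*log10(2.79^2 / 4) = 10*log10(1.946025) = 2.89

2.89 dB


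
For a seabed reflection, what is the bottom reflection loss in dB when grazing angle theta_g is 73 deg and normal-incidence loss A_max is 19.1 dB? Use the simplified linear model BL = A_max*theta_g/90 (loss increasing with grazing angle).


15.49 dB


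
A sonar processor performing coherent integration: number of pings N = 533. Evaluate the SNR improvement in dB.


Gain = 10*log10(533) = 27.27

27.27 dB


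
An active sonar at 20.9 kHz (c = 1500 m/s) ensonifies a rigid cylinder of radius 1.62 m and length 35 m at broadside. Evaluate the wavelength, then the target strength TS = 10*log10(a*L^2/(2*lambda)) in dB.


Step 1: lambda = c/f = 1500/20900 = 0.07177 m
Step 2: TS = 10*log10(a*L^2/(2*lambda)) = 10*log10(1.62*35^2/(2*0.07177)) = 41.41

41.41 dB


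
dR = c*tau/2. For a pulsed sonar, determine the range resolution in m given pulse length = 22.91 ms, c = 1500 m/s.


17.1825 m


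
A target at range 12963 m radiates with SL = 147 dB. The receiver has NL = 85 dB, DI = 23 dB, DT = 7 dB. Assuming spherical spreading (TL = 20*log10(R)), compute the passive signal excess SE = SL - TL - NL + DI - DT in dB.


Step 1: TL = 20*log10(12963) = 82.25 dB
Step 2: SE = 147 - 82.25 - 85 + 23 - 7 = -4.25

-4.25 dB


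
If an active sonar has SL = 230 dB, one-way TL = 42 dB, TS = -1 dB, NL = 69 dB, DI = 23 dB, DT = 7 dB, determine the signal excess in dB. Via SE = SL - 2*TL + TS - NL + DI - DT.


92 dB


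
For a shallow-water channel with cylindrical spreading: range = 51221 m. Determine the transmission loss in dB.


TL = 10*log10(51221) = 47.09

47.09 dB


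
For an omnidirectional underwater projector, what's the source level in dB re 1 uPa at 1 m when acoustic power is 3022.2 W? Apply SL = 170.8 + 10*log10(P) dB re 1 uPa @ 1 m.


SL = 170.8 + 10*log10(3022.2) = 170.8 + 34.8 = 205.6

205.6 dB


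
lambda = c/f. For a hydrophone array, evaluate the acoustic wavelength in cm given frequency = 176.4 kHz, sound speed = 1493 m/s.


lambda = c/f = 1493 / 176400 = 0.0085 m = 0.85 cm

0.85 cm


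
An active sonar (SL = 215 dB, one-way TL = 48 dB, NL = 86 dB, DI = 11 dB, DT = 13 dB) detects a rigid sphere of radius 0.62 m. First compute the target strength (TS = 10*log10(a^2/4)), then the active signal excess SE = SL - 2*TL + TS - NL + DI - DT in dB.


Step 1: TS = 10*log10(0.62^2/4) = -10.17 dB
Step 2: SE = SL - 2*TL + TS - NL + DI - DT = 215 - 2*48 + (-10.17) - 86 + 11 - 13 = 20.83

20.83 dB


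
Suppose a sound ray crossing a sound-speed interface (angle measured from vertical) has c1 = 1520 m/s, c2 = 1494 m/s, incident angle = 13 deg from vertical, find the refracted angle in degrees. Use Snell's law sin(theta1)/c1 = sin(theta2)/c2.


12.77 deg


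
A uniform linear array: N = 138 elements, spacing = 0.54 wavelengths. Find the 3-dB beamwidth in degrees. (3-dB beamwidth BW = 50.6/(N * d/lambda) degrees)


BW = 50.6 / (138 * 0.54) = 50.6 / 74.52 = 0.68

0.68 deg


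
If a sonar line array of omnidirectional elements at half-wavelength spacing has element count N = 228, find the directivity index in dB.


DI = 10*log10(228) = 23.58

23.58 dB


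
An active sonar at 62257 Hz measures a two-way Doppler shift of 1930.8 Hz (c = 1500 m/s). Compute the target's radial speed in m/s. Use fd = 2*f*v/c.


23.26 m/s


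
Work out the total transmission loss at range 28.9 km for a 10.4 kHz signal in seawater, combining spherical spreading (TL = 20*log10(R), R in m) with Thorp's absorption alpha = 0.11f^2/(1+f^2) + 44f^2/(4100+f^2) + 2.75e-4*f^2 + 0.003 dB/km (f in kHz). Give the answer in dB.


Step 1 (Thorp): alpha = 0.11*108.16/(1+108.16) + 44*108.16/(4100+108.16) + 2.75e-4*108.16 + 0.003 = 1.2726 dB/km
Step 2: TL_spread = 20*log10(28900) = 89.22 dB
Step 3: TL_abs = alpha*R = 1.2726 * 28.9 = 36.78 dB
Step 4: TL_total = 89.22 + 36.78 = 126.0

126.0 dB


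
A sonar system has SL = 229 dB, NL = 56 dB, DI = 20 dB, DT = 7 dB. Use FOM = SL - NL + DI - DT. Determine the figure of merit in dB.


FOM = SL - NL + DI - DT = 229 - 56 + 20 - 7 = 186

186 dB


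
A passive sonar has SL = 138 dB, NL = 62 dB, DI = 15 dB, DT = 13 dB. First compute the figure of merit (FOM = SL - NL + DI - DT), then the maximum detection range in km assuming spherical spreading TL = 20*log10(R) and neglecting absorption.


Step 1: FOM = SL - NL + DI - DT = 138 - 62 + 15 - 13 = 78 dB
Step 2: at max range FOM = TL = 20*log10(R), so R = 10^(78/20) = 7943.28 m = 7.94 km

7.94 km


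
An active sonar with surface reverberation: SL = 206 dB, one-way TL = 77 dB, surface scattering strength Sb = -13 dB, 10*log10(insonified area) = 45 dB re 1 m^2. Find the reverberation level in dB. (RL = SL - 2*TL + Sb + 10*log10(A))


RL = SL - 2*TL + Sb + 10*log10(A) = 206 - 2*77 + (-13) + 45 = 84

84 dB


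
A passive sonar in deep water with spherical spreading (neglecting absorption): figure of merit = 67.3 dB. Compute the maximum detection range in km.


At max range FOM = TL, so 20*log10(R) = 67.3
R = 10^(67.3/20) = 2317.39 m = 2.32 km

2.32 km


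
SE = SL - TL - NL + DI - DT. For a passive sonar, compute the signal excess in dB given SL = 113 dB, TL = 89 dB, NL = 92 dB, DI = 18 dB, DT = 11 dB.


SE = SL - TL - NL + DI - DT = 113 - 89 - 92 + 18 - 11 = -61

-61 dB


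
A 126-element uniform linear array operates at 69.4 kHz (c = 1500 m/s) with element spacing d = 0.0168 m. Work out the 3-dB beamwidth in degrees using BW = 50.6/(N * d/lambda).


Step 1: lambda = 1500/69400 = 0.02161 m
Step 2: d/lambda = 0.0168/0.02161 = 0.7774
Step 3: BW = 50.6/(N * d/lambda) = 50.6/(126 * 0.7774) = 0.52

0.52 deg


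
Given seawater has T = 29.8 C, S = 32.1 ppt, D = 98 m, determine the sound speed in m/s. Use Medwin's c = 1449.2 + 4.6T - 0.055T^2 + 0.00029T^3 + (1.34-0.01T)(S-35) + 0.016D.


c = 1449.2 + 4.6*29.8 - 0.055*29.8^2 + 0.00029*29.8^3 + (1.34 - 0.01*29.8)*(32.1 - 35) + 0.016*98 = 1543.66

1543.66 m/s


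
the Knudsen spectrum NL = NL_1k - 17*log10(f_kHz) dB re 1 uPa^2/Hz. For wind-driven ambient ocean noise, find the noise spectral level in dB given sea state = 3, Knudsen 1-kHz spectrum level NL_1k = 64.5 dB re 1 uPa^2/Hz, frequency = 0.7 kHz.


NL = NL_1k - 17*log10(f_kHz) = 64.5 - 17*log10(0.7) = 64.5 - (-2.63) = 67.13

67.13 dB


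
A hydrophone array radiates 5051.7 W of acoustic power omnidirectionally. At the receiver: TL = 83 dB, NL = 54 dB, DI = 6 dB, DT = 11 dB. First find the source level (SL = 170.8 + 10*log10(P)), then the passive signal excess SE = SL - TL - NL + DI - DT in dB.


Step 1: SL = 170.8 + 10*log10(5051.7) = 207.83 dB
Step 2: SE = SL - TL - NL + DI - DT = 207.83 - 83 - 54 + 6 - 11 = 65.83

65.83 dB


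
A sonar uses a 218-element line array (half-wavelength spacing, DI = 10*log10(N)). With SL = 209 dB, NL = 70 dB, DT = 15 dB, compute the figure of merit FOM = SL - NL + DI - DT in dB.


Step 1: DI = 10*log10(218) = 23.38 dB
Step 2: FOM = SL - NL + DI - DT = 209 - 70 + 23.38 - 15 = 147.38

147.38 dB


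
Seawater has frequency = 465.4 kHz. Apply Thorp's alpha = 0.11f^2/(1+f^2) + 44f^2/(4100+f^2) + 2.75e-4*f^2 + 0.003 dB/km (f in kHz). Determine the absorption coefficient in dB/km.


f^2 = 216597.16
alpha = 0.11*216597.16/(1+216597.16) + 44*216597.16/(4100+216597.16) + 2.75e-4*216597.16 + 0.003 = 102.86

102.86 dB/km


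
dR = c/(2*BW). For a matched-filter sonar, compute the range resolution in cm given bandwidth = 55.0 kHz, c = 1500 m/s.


dR = c/(2*BW) = 1500 / (2 * 55.0e3) = 0.0136 m = 1.36 cm

1.36 cm


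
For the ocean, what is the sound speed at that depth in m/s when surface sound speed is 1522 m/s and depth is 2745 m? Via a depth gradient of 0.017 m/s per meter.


c = 1522 + 0.017 * 2745 = 1568.665

1568.665 m/s


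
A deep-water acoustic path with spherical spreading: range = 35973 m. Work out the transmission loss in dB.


TL = 20*log10(35973) = 91.12

91.12 dB


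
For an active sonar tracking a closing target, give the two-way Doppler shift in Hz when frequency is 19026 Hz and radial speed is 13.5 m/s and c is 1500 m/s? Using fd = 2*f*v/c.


fd = 2*f*v/c = 2 * 19026 * 13.5 / 1500 = 342.47

342.47 Hz


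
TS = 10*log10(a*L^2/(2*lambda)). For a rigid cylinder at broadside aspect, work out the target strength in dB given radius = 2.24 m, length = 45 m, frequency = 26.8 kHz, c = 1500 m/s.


46.08 dB


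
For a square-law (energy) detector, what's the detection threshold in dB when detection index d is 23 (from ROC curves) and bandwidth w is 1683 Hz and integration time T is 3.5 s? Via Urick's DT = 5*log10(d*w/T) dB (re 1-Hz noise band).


DT = 5*log10(d*w/T) = 5*log10(23 * 1683 / 3.5) = 5*log10(11059.71) = 20.22

20.22 dB


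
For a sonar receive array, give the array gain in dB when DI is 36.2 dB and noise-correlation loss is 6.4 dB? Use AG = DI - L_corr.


AG = DI - L_corr = 36.2 - 6.4 = 29.8

29.8 dB


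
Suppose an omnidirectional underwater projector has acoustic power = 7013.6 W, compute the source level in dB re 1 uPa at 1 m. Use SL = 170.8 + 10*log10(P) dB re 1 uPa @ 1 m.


SL = 170.8 + 10*log10(7013.6) = 170.8 + 38.46 = 209.26

209.26 dB


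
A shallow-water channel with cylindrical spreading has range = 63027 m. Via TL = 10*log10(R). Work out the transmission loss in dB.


TL = 10*log10(63027) = 48.0

48.0 dB


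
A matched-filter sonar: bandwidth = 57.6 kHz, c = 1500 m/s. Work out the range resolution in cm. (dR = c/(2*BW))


dR = c/(2*BW) = 1500 / (2 * 57.6e3) = 0.013 m = 1.3 cm

1.3 cm


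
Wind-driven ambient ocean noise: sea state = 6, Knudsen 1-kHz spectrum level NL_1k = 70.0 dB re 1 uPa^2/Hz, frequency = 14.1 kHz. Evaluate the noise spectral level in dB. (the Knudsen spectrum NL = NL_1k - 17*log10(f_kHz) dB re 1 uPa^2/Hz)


50.46 dB


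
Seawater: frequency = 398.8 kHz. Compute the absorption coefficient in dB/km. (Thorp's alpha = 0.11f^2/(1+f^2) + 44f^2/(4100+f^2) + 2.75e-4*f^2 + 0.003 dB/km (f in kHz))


86.744 dB/km


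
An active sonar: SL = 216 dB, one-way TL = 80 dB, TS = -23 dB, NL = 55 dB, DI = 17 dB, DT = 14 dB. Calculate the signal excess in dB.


SE = SL - 2*TL + TS - NL + DI - DT = 216 - 2*80 + (-23) - 55 + 17 - 14 = -19

-19 dB


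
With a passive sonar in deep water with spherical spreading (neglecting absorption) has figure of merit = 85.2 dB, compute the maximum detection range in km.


At max range FOM = TL, so 20*log10(R) = 85.2
R = 10^(85.2/20) = 18197.01 m = 18.2 km

18.2 km


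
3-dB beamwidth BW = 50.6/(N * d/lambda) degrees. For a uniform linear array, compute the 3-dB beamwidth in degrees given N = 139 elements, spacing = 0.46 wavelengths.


0.79 deg


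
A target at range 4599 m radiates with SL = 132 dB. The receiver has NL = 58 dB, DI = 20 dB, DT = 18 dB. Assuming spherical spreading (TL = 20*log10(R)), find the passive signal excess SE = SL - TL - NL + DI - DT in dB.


Step 1: TL = 20*log10(4599) = 73.25 dB
Step 2: SE = 132 - 73.25 - 58 + 20 - 18 = 2.75

2.75 dB


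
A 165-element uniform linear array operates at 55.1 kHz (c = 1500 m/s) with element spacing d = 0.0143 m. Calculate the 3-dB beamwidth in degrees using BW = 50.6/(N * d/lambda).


Step 1: lambda = 1500/55100 = 0.02722 m
Step 2: d/lambda = 0.0143/0.02722 = 0.5253
Step 3: BW = 50.6/(N * d/lambda) = 50.6/(165 * 0.5253) = 0.58

0.58 deg


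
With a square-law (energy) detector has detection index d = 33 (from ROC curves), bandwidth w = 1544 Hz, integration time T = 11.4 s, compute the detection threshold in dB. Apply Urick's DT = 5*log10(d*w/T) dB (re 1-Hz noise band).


18.25 dB


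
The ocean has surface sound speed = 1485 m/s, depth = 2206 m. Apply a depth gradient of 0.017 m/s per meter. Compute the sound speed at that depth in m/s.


c = 1485 + 0.017 * 2206 = 1522.502

1522.502 m/s


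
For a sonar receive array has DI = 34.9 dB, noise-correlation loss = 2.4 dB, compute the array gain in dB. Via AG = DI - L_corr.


AG = DI - L_corr = 34.9 - 2.4 = 32.5

32.5 dB


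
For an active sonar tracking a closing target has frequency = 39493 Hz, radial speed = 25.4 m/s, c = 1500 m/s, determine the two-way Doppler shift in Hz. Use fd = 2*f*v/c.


1337.5 Hz


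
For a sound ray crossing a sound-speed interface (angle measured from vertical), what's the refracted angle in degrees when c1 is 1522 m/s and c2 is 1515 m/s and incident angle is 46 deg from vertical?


sin(theta2) = (c2/c1)*sin(theta1) = (1515/1522)*sin(46 deg) = 0.71603
theta2 = arcsin(0.71603) = 45.73

45.73 deg


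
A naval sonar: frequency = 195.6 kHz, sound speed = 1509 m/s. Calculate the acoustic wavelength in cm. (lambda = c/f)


lambda = c/f = 1509 / 195600 = 0.0077 m = 0.77 cm

0.77 cm


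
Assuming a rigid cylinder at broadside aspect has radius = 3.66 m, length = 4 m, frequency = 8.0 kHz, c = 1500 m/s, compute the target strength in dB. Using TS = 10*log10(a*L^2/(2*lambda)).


21.94 dB


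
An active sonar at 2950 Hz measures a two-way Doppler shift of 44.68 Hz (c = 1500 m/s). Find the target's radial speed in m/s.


From fd = 2*f*v/c, v = c*fd/(2*f) = 1500 * 44.68 / (2*2950) = 11.36

11.36 m/s


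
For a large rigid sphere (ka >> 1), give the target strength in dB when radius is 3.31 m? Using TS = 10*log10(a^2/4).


TS = 10*log10(3.31^2 / 4) = 10*log10(2.739025) = 4.38

4.38 dB


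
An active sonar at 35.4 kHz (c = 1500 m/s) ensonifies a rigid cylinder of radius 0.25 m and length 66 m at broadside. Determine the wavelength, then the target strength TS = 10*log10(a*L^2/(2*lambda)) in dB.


Step 1: lambda = c/f = 1500/35400 = 0.04237 m
Step 2: TS = 10*log10(a*L^2/(2*lambda)) = 10*log10(0.25*66^2/(2*0.04237)) = 41.09

41.09 dB


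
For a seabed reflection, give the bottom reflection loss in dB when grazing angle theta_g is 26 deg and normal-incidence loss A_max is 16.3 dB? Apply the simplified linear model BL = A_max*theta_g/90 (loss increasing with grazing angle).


4.71 dB


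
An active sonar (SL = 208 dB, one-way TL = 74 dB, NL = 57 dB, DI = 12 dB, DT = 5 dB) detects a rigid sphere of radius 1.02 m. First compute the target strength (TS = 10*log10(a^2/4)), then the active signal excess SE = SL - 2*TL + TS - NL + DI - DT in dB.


Step 1: TS = 10*log10(1.02^2/4) = -5.85 dB
Step 2: SE = SL - 2*TL + TS - NL + DI - DT = 208 - 2*74 + (-5.85) - 57 + 12 - 5 = 4.15

4.15 dB


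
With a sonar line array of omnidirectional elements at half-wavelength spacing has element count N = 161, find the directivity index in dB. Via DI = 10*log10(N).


DI = 10*log10(161) = 22.07

22.07 dB


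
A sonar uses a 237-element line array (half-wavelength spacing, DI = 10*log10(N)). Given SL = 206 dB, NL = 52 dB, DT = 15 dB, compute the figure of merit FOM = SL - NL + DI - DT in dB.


Step 1: DI = 10*log10(237) = 23.75 dB
Step 2: FOM = SL - NL + DI - DT = 206 - 52 + 23.75 - 15 = 162.75

162.75 dB


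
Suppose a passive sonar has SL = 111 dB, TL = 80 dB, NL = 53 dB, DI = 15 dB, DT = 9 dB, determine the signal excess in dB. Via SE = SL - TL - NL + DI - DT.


SE = SL - TL - NL + DI - DT = 111 - 80 - 53 + 15 - 9 = -16

-16 dB


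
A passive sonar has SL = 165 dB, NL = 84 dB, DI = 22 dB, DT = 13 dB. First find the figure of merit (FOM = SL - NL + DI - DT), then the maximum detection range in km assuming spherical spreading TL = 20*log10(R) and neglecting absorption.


Step 1: FOM = SL - NL + DI - DT = 165 - 84 + 22 - 13 = 90 dB
Step 2: at max range FOM = TL = 20*log10(R), so R = 10^(90/20) = 31622.78 m = 31.62 km

31.62 km


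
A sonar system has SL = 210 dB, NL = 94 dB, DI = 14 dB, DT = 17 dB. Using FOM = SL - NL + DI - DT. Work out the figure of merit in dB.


FOM = SL - NL + DI - DT = 210 - 94 + 14 - 17 = 113

113 dB


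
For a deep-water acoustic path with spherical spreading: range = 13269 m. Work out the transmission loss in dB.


TL = 20*log10(13269) = 82.46

82.46 dB


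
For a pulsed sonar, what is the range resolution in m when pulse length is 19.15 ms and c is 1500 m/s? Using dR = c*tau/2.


dR = c*tau/2 = 1500 * 19.15e-3 / 2 = 14.3625

14.3625 m


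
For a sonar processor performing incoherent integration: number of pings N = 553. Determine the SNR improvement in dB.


13.71 dB


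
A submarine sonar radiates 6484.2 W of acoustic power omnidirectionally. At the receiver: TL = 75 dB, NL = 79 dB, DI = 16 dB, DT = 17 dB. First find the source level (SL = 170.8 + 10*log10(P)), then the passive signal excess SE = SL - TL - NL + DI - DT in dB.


Step 1: SL = 170.8 + 10*log10(6484.2) = 208.92 dB
Step 2: SE = SL - TL - NL + DI - DT = 208.92 - 75 - 79 + 16 - 17 = 53.92

53.92 dB


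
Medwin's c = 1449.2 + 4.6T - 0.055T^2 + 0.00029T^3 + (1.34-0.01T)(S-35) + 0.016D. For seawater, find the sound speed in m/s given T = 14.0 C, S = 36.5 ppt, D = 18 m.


1505.7 m/s


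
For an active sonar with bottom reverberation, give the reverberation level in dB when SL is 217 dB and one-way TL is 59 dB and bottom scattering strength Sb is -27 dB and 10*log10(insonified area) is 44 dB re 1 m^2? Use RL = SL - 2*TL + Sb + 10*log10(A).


RL = SL - 2*TL + Sb + 10*log10(A) = 217 - 2*59 + (-27) + 44 = 116

116 dB


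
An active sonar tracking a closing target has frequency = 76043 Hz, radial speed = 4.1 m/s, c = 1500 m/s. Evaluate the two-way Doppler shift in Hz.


415.7 Hz


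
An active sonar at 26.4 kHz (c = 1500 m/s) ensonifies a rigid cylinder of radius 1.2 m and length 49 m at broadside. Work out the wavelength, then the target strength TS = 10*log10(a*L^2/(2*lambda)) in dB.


Step 1: lambda = c/f = 1500/26400 = 0.05682 m
Step 2: TS = 10*log10(a*L^2/(2*lambda)) = 10*log10(1.2*49^2/(2*0.05682)) = 44.04

44.04 dB


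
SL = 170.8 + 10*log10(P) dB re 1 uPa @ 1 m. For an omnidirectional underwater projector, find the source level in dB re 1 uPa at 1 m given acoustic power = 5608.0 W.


SL = 170.8 + 10*log10(5608.0) = 170.8 + 37.49 = 208.29

208.29 dB


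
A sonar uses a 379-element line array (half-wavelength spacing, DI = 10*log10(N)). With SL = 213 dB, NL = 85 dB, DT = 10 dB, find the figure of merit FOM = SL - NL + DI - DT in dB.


Step 1: DI = 10*log10(379) = 25.79 dB
Step 2: FOM = SL - NL + DI - DT = 213 - 85 + 25.79 - 10 = 143.79

143.79 dB


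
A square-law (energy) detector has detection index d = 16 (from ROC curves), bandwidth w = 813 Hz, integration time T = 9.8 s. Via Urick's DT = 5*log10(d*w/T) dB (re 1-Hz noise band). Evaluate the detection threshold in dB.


DT = 5*log10(d*w/T) = 5*log10(16 * 813 / 9.8) = 5*log10(1327.35) = 15.61

15.61 dB


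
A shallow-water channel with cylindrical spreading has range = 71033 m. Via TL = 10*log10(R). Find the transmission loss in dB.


TL = 10*log10(71033) = 48.51

48.51 dB


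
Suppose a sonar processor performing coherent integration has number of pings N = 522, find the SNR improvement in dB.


Gain = 10*log10(522) = 27.18

27.18 dB


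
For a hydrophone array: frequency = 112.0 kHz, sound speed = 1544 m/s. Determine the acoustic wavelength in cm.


lambda = c/f = 1544 / 112000 = 0.0138 m = 1.38 cm

1.38 cm


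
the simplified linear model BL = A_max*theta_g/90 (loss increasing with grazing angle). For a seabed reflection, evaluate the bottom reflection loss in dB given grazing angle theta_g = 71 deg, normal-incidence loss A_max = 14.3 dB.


11.28 dB


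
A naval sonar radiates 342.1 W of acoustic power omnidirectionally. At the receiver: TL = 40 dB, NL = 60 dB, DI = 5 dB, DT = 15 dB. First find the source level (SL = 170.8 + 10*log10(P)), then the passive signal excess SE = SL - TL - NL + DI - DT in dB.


Step 1: SL = 170.8 + 10*log10(342.1) = 196.14 dB
Step 2: SE = SL - TL - NL + DI - DT = 196.14 - 40 - 60 + 5 - 15 = 86.14

86.14 dB


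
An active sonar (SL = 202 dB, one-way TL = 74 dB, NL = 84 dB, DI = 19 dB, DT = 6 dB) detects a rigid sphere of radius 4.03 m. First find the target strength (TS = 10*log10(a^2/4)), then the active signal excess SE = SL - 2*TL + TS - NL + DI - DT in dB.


Step 1: TS = 10*log10(4.03^2/4) = 6.09 dB
Step 2: SE = SL - 2*TL + TS - NL + DI - DT = 202 - 2*74 + (6.09) - 84 + 19 - 6 = -10.91

-10.91 dB


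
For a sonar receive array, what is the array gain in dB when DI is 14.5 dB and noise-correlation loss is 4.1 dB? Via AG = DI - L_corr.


10.4 dB


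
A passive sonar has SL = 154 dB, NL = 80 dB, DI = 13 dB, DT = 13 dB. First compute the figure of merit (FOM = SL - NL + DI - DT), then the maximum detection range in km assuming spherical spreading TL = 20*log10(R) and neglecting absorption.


Step 1: FOM = SL - NL + DI - DT = 154 - 80 + 13 - 13 = 74 dB
Step 2: at max range FOM = TL = 20*log10(R), so R = 10^(74/20) = 5011.87 m = 5.01 km

5.01 km


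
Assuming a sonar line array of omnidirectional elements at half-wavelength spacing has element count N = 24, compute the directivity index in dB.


DI = 10*log10(24) = 13.8

13.8 dB


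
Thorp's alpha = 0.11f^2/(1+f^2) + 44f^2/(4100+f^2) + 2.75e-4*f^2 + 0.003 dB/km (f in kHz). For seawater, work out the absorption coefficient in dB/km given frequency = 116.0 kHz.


f^2 = 13456.0
alpha = 0.11*13456.0/(1+13456.0) + 44*13456.0/(4100+13456.0) + 2.75e-4*13456.0 + 0.003 = 37.538

37.538 dB/km


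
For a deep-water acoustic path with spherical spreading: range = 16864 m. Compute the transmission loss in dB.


84.54 dB


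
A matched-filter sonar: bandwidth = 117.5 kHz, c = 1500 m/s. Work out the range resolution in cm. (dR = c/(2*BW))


0.64 cm


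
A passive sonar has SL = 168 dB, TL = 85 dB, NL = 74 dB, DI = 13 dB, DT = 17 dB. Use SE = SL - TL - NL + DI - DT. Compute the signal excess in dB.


SE = SL - TL - NL + DI - DT = 168 - 85 - 74 + 13 - 17 = 5

5 dB


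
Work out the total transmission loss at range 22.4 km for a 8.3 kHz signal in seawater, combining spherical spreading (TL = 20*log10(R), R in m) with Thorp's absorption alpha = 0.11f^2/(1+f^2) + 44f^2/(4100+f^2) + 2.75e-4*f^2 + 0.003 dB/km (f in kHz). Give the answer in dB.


106.21 dB


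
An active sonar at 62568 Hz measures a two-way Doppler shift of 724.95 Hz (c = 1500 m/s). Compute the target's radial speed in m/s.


From fd = 2*f*v/c, v = c*fd/(2*f) = 1500 * 724.95 / (2*62568) = 8.69

8.69 m/s


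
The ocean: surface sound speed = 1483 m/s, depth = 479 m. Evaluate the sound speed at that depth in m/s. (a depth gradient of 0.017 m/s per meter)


1491.143 m/s


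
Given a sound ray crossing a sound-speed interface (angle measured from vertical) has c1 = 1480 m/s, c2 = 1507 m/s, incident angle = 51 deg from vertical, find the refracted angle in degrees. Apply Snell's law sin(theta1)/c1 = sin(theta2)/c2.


52.31 deg


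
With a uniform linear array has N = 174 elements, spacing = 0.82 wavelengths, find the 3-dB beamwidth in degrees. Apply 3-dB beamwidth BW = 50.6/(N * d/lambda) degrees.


BW = 50.6 / (174 * 0.82) = 50.6 / 142.68 = 0.35

0.35 deg


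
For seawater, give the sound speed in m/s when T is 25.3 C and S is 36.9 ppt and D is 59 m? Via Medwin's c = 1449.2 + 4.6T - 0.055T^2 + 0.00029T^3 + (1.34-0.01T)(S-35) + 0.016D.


1538.08 m/s


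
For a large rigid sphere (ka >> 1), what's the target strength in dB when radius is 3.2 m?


TS = 10*log10(3.2^2 / 4) = 10*log10(2.56) = 4.08

4.08 dB


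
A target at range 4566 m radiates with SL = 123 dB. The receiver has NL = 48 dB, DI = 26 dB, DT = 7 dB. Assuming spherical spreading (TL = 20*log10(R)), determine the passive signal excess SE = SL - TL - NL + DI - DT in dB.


20.81 dB


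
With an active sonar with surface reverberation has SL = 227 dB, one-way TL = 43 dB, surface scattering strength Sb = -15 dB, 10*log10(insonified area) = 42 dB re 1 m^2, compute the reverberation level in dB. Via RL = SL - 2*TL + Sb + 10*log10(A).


RL = SL - 2*TL + Sb + 10*log10(A) = 227 - 2*43 + (-15) + 42 = 168

168 dB


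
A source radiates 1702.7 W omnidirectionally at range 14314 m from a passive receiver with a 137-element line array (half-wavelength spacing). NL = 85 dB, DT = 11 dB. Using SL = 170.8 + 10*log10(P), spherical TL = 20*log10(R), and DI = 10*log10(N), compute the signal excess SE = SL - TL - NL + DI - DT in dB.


45.36 dB


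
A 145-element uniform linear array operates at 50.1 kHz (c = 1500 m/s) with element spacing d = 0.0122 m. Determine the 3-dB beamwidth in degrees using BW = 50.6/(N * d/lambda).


Step 1: lambda = 1500/50100 = 0.02994 m
Step 2: d/lambda = 0.0122/0.02994 = 0.4075
Step 3: BW = 50.6/(N * d/lambda) = 50.6/(145 * 0.4075) = 0.86

0.86 deg


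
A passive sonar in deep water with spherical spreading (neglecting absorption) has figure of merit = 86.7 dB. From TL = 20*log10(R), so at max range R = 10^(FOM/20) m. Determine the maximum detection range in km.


At max range FOM = TL, so 20*log10(R) = 86.7
R = 10^(86.7/20) = 21627.19 m = 21.63 km

21.63 km


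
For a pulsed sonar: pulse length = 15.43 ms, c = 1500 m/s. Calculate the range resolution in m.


dR = c*tau/2 = 1500 * 15.43e-3 / 2 = 11.5725

11.5725 m


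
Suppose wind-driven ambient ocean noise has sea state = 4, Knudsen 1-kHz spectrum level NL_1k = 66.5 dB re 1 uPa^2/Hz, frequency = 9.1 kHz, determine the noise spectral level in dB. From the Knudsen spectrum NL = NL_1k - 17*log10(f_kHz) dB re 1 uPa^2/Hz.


NL = NL_1k - 17*log10(f_kHz) = 66.5 - 17*log10(9.1) = 66.5 - (16.3) = 50.2

50.2 dB


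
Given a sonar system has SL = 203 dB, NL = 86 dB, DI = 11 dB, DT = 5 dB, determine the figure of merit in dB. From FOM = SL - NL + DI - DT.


FOM = SL - NL + DI - DT = 203 - 86 + 11 - 5 = 123

123 dB


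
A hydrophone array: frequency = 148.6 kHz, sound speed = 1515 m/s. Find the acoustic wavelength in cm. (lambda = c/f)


lambda = c/f = 1515 / 148600 = 0.0102 m = 1.02 cm

1.02 cm


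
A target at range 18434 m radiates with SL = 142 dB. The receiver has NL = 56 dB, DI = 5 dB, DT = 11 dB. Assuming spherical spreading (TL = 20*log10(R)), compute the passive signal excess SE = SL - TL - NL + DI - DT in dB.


Step 1: TL = 20*log10(18434) = 85.31 dB
Step 2: SE = 142 - 85.31 - 56 + 5 - 11 = -5.31

-5.31 dB


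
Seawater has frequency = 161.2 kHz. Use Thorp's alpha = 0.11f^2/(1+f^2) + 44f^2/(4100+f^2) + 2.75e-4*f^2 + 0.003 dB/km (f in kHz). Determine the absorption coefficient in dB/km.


f^2 = 25985.44
alpha = 0.11*25985.44/(1+25985.44) + 44*25985.44/(4100+25985.44) + 2.75e-4*25985.44 + 0.003 = 45.263

45.263 dB/km


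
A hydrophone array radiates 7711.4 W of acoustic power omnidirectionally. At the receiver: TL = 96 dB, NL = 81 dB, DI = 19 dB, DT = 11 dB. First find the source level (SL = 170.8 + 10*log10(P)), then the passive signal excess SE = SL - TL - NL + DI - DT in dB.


Step 1: SL = 170.8 + 10*log10(7711.4) = 209.67 dB
Step 2: SE = SL - TL - NL + DI - DT = 209.67 - 96 - 81 + 19 - 11 = 40.67

40.67 dB


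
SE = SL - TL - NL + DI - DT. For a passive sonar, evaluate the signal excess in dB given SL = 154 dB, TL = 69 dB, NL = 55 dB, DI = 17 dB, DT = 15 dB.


SE = SL - TL - NL + DI - DT = 154 - 69 - 55 + 17 - 15 = 32

32 dB


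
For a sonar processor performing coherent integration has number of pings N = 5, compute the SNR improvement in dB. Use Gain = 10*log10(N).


6.99 dB


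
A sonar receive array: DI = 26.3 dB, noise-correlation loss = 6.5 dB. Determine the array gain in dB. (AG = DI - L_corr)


AG = DI - L_corr = 26.3 - 6.5 = 19.8

19.8 dB


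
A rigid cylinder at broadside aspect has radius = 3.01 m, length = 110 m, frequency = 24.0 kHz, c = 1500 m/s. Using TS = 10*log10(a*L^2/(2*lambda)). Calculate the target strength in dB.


54.64 dB


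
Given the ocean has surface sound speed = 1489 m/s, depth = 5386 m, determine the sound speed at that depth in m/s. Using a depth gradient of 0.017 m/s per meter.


c = 1489 + 0.017 * 5386 = 1580.562

1580.562 m/s


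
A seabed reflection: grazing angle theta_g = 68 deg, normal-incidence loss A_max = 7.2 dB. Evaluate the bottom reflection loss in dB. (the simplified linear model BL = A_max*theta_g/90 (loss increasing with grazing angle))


BL = A_max * theta_g / 90 = 7.2 * 68 / 90 = 5.44

5.44 dB


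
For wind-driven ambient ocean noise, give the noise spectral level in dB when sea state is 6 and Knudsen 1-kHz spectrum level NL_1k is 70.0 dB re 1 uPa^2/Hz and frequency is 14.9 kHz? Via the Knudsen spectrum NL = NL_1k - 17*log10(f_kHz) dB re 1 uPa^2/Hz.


NL = NL_1k - 17*log10(f_kHz) = 70.0 - 17*log10(14.9) = 70.0 - (19.94) = 50.06

50.06 dB
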